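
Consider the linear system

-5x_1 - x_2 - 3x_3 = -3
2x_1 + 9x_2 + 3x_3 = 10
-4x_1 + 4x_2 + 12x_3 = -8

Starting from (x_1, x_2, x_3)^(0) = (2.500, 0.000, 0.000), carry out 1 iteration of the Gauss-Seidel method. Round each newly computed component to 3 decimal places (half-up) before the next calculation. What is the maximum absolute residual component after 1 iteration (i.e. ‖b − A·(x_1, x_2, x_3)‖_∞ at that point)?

2.377

Iteration 1:
  x_1 = (-3 - (-1)·0.000 - (-3)·0.000) / (-5) = 0.600
  x_2 = (10 - (2)·0.600 - (3)·0.000) / (9) = 0.978
  x_3 = (-8 - (-4)·0.600 - (4)·0.978) / (12) = -0.793
Residual b − A·x = (-1.401, 2.377, 0.004); ∞-norm = 2.377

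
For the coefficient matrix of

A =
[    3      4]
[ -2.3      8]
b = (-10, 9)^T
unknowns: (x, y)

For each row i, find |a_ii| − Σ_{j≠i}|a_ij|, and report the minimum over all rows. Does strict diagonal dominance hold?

row 1: |3| − (4) = -1
row 2: |8| − (2.3) = 5.7
minimum over rows = -1 → not strictly diagonally dominant

-1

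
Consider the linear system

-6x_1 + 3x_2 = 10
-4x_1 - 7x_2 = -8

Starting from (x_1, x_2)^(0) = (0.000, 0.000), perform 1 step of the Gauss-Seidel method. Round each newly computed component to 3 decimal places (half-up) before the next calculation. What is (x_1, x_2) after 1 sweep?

Iteration 1:
  x_1 = (10 - (3)·0.000) / (-6) = -1.667
  x_2 = (-8 - (-4)·-1.667) / (-7) = 2.095

(-1.667, 2.095)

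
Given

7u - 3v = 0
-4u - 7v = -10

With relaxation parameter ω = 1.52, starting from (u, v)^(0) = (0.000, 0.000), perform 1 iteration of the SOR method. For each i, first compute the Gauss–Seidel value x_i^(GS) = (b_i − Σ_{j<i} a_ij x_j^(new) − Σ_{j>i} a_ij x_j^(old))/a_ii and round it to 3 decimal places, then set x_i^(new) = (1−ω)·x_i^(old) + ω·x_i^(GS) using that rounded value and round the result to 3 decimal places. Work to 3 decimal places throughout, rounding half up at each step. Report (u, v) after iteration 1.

Iteration 1:
  u: GS value = (0 - (-3)·0.000) / (7) = 0.000;  u ← (1−ω)·0.000 + ω·0.000 = 0.000
  v: GS value = (-10 - (-4)·0.000) / (-7) = 1.429;  v ← (1−ω)·0.000 + ω·1.429 = 2.172

(0.000, 2.172)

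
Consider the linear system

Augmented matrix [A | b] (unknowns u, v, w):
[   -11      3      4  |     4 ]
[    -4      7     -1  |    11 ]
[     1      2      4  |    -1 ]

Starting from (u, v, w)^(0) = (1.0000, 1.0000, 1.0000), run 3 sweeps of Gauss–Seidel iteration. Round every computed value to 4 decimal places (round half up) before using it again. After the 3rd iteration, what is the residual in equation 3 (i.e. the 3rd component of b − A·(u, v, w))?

-0.0001

Iteration 1:
  u = (4 - (3)·1.0000 - (4)·1.0000) / (-11) = 0.2727
  v = (11 - (-4)·0.2727 - (-1)·1.0000) / (7) = 1.8701
  w = (-1 - (1)·0.2727 - (2)·1.8701) / (4) = -1.2532
Iteration 2:
  u = (4 - (3)·1.8701 - (4)·-1.2532) / (-11) = -0.3093
  v = (11 - (-4)·-0.3093 - (-1)·-1.2532) / (7) = 1.2157
  w = (-1 - (1)·-0.3093 - (2)·1.2157) / (4) = -0.7805
Iteration 3:
  u = (4 - (3)·1.2157 - (4)·-0.7805) / (-11) = -0.3159
  v = (11 - (-4)·-0.3159 - (-1)·-0.7805) / (7) = 1.2794
  w = (-1 - (1)·-0.3159 - (2)·1.2794) / (4) = -0.8107
Residual b − A·x = (-0.0703, -0.0301, -0.0001)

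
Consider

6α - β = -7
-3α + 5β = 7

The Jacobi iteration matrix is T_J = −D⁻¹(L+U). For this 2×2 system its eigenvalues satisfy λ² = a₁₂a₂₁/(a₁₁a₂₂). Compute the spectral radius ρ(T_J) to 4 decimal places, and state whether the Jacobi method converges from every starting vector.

a₁₂a₂₁/(a₁₁a₂₂) = (-1)·(-3) / ((6)·(5)) = 0.100000
ρ = √|0.100000| = √0.100000 = 0.3162
ρ < 1, so Jacobi converges

0.3162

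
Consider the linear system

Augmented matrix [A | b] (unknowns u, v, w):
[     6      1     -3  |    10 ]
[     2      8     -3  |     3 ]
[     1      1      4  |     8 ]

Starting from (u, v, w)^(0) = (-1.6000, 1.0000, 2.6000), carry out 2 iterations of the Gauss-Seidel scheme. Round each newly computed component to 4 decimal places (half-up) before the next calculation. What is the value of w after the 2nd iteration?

1.4008

Iteration 1:
  u = (10 - (1)·1.0000 - (-3)·2.6000) / (6) = 2.8000
  v = (3 - (2)·2.8000 - (-3)·2.6000) / (8) = 0.6500
  w = (8 - (1)·2.8000 - (1)·0.6500) / (4) = 1.1375
Iteration 2:
  u = (10 - (1)·0.6500 - (-3)·1.1375) / (6) = 2.1271
  v = (3 - (2)·2.1271 - (-3)·1.1375) / (8) = 0.2698
  w = (8 - (1)·2.1271 - (1)·0.2698) / (4) = 1.4008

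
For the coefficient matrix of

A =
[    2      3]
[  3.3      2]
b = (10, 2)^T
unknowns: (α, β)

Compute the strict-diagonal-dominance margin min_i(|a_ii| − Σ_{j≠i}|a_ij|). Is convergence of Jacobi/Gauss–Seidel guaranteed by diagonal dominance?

row 1: |2| − (3) = -1
row 2: |2| − (3.3) = -1.3
minimum over rows = -1.3 → not strictly diagonally dominant

-1.3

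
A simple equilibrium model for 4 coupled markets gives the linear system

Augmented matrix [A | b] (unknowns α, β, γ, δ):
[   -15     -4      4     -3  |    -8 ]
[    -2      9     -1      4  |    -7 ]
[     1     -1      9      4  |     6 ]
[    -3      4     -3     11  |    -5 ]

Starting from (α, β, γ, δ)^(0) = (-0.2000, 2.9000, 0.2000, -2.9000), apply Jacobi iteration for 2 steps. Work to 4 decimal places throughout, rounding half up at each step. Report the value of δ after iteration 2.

0.1022

Iteration 1:
  α = (-8 - (-4)·2.9000 - (4)·0.2000 - (-3)·-2.9000) / (-15) = 0.3933
  β = (-7 - (-2)·-0.2000 - (-1)·0.2000 - (4)·-2.9000) / (9) = 0.4889
  γ = (6 - (1)·-0.2000 - (-1)·2.9000 - (4)·-2.9000) / (9) = 2.3000
  δ = (-5 - (-3)·-0.2000 - (4)·2.9000 - (-3)·0.2000) / (11) = -1.5091
Iteration 2:
  α = (-8 - (-4)·0.4889 - (4)·2.3000 - (-3)·-1.5091) / (-15) = 1.3181
  β = (-7 - (-2)·0.3933 - (-1)·2.3000 - (4)·-1.5091) / (9) = 0.2359
  γ = (6 - (1)·0.3933 - (-1)·0.4889 - (4)·-1.5091) / (9) = 1.3480
  δ = (-5 - (-3)·0.3933 - (4)·0.4889 - (-3)·2.3000) / (11) = 0.1022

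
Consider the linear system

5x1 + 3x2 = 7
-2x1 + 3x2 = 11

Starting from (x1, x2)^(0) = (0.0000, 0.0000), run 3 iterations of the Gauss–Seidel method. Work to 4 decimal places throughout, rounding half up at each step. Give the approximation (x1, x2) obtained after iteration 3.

(-0.2560, 3.4960)

Iteration 1:
  x1 = (7 - (3)·0.0000) / (5) = 1.4000
  x2 = (11 - (-2)·1.4000) / (3) = 4.6000
Iteration 2:
  x1 = (7 - (3)·4.6000) / (5) = -1.3600
  x2 = (11 - (-2)·-1.3600) / (3) = 2.7600
Iteration 3:
  x1 = (7 - (3)·2.7600) / (5) = -0.2560
  x2 = (11 - (-2)·-0.2560) / (3) = 3.4960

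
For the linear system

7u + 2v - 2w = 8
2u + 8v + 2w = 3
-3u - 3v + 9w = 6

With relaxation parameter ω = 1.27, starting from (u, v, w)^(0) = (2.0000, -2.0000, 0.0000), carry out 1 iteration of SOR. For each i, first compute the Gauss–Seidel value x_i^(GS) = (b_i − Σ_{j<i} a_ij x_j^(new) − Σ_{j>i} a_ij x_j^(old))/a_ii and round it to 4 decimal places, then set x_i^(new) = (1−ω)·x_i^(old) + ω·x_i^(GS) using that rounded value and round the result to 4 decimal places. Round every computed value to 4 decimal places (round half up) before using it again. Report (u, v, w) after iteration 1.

Iteration 1:
  u: GS value = (8 - (2)·-2.0000 - (-2)·0.0000) / (7) = 1.7143;  u ← (1−ω)·2.0000 + ω·1.7143 = 1.6372
  v: GS value = (3 - (2)·1.6372 - (2)·0.0000) / (8) = -0.0343;  v ← (1−ω)·-2.0000 + ω·-0.0343 = 0.4964
  w: GS value = (6 - (-3)·1.6372 - (-3)·0.4964) / (9) = 1.3779;  w ← (1−ω)·0.0000 + ω·1.3779 = 1.7499

(1.6372, 0.4964, 1.7499)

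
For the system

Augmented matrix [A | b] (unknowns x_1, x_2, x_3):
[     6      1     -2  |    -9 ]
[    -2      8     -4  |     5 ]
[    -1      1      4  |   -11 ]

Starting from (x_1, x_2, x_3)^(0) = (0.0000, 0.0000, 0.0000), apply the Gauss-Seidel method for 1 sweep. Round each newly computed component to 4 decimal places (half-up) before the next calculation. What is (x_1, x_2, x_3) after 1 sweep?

(-1.5000, 0.2500, -3.1875)

Iteration 1:
  x_1 = (-9 - (1)·0.0000 - (-2)·0.0000) / (6) = -1.5000
  x_2 = (5 - (-2)·-1.5000 - (-4)·0.0000) / (8) = 0.2500
  x_3 = (-11 - (-1)·-1.5000 - (1)·0.2500) / (4) = -3.1875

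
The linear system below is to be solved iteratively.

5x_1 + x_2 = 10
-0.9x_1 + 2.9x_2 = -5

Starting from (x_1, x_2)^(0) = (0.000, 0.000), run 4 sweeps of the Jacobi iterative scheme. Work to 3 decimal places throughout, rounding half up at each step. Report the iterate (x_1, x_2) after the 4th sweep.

(2.199, -1.035)

Iteration 1:
  x_1 = (10 - (1)·0.000) / (5) = 2.000
  x_2 = (-5 - (-0.9)·0.000) / (2.9) = -1.724
Iteration 2:
  x_1 = (10 - (1)·-1.724) / (5) = 2.345
  x_2 = (-5 - (-0.9)·2.000) / (2.9) = -1.103
Iteration 3:
  x_1 = (10 - (1)·-1.103) / (5) = 2.221
  x_2 = (-5 - (-0.9)·2.345) / (2.9) = -0.996
Iteration 4:
  x_1 = (10 - (1)·-0.996) / (5) = 2.199
  x_2 = (-5 - (-0.9)·2.221) / (2.9) = -1.035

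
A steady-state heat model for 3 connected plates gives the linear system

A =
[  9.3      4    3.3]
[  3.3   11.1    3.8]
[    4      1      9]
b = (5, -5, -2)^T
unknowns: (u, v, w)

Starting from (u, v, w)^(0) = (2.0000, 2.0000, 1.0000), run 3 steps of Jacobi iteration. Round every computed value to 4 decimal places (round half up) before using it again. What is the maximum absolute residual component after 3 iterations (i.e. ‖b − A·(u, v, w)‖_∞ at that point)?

8.7975

Iteration 1:
  u = (5 - (4)·2.0000 - (3.3)·1.0000) / (9.3) = -0.6774
  v = (-5 - (3.3)·2.0000 - (3.8)·1.0000) / (11.1) = -1.3874
  w = (-2 - (4)·2.0000 - (1)·2.0000) / (9) = -1.3333
Iteration 2:
  u = (5 - (4)·-1.3874 - (3.3)·-1.3333) / (9.3) = 1.6075
  v = (-5 - (3.3)·-0.6774 - (3.8)·-1.3333) / (11.1) = 0.2074
  w = (-2 - (4)·-0.6774 - (1)·-1.3874) / (9) = 0.2330
Iteration 3:
  u = (5 - (4)·0.2074 - (3.3)·0.2330) / (9.3) = 0.3658
  v = (-5 - (3.3)·1.6075 - (3.8)·0.2330) / (11.1) = -1.0081
  w = (-2 - (4)·1.6075 - (1)·0.2074) / (9) = -0.9597
Residual b − A·x = (8.7975, 8.6296, 6.1822); ∞-norm = 8.7975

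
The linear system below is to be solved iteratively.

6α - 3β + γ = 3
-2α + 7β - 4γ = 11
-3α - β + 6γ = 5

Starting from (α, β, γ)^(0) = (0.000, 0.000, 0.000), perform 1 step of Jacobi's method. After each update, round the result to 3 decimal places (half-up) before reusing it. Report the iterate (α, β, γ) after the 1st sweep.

Iteration 1:
  α = (3 - (-3)·0.000 - (1)·0.000) / (6) = 0.500
  β = (11 - (-2)·0.000 - (-4)·0.000) / (7) = 1.571
  γ = (5 - (-3)·0.000 - (-1)·0.000) / (6) = 0.833

(0.500, 1.571, 0.833)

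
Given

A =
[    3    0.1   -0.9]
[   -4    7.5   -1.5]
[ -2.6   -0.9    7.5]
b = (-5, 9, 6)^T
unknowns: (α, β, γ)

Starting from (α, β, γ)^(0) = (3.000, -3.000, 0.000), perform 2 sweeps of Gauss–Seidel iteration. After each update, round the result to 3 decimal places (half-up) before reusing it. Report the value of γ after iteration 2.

0.299

Iteration 1:
  α = (-5 - (0.1)·-3.000 - (-0.9)·0.000) / (3) = -1.567
  β = (9 - (-4)·-1.567 - (-1.5)·0.000) / (7.5) = 0.364
  γ = (6 - (-2.6)·-1.567 - (-0.9)·0.364) / (7.5) = 0.300
Iteration 2:
  α = (-5 - (0.1)·0.364 - (-0.9)·0.300) / (3) = -1.589
  β = (9 - (-4)·-1.589 - (-1.5)·0.300) / (7.5) = 0.413
  γ = (6 - (-2.6)·-1.589 - (-0.9)·0.413) / (7.5) = 0.299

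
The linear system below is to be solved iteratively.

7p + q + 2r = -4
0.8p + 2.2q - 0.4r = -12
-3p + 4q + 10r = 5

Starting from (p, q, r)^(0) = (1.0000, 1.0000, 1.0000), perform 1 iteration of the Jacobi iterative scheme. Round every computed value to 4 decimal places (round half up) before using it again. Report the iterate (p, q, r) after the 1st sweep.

Iteration 1:
  p = (-4 - (1)·1.0000 - (2)·1.0000) / (7) = -1.0000
  q = (-12 - (0.8)·1.0000 - (-0.4)·1.0000) / (2.2) = -5.6364
  r = (5 - (-3)·1.0000 - (4)·1.0000) / (10) = 0.4000

(-1.0000, -5.6364, 0.4000)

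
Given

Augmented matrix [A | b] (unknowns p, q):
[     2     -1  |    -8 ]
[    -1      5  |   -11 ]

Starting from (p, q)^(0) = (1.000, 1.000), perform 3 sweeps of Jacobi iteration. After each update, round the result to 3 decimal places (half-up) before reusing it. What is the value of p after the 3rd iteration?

Iteration 1:
  p = (-8 - (-1)·1.000) / (2) = -3.500
  q = (-11 - (-1)·1.000) / (5) = -2.000
Iteration 2:
  p = (-8 - (-1)·-2.000) / (2) = -5.000
  q = (-11 - (-1)·-3.500) / (5) = -2.900
Iteration 3:
  p = (-8 - (-1)·-2.900) / (2) = -5.450
  q = (-11 - (-1)·-5.000) / (5) = -3.200

-5.450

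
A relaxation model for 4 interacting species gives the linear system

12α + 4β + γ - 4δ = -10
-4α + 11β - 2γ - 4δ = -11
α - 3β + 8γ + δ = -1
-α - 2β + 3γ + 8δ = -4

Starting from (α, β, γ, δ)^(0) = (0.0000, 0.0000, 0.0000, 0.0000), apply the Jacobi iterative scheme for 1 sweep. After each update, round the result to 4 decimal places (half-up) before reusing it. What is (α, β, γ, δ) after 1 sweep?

(-0.8333, -1.0000, -0.1250, -0.5000)

Iteration 1:
  α = (-10 - (4)·0.0000 - (1)·0.0000 - (-4)·0.0000) / (12) = -0.8333
  β = (-11 - (-4)·0.0000 - (-2)·0.0000 - (-4)·0.0000) / (11) = -1.0000
  γ = (-1 - (1)·0.0000 - (-3)·0.0000 - (1)·0.0000) / (8) = -0.1250
  δ = (-4 - (-1)·0.0000 - (-2)·0.0000 - (3)·0.0000) / (8) = -0.5000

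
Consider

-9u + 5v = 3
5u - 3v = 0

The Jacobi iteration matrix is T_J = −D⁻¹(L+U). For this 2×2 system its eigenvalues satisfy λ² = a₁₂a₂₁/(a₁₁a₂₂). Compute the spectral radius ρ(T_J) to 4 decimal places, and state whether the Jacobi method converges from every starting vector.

a₁₂a₂₁/(a₁₁a₂₂) = (5)·(5) / ((-9)·(-3)) = 0.925926
ρ = √|0.925926| = √0.925926 = 0.9623
ρ < 1, so Jacobi converges

0.9623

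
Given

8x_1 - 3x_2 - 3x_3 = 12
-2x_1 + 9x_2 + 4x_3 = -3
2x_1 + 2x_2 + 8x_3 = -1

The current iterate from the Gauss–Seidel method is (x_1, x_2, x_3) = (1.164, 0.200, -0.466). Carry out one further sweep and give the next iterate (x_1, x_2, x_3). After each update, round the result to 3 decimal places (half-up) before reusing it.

One sweep:
  x_1 = (12 - (-3)·0.200 - (-3)·-0.466) / (8) = 1.400
  x_2 = (-3 - (-2)·1.400 - (4)·-0.466) / (9) = 0.185
  x_3 = (-1 - (2)·1.400 - (2)·0.185) / (8) = -0.521

(1.400, 0.185, -0.521)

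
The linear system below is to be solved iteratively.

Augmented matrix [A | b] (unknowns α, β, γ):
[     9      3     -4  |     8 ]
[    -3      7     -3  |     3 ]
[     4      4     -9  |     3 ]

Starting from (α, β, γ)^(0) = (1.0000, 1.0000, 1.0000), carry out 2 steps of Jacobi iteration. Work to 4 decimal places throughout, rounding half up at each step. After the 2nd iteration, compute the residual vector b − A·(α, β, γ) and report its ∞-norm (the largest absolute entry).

1.9321

Iteration 1:
  α = (8 - (3)·1.0000 - (-4)·1.0000) / (9) = 1.0000
  β = (3 - (-3)·1.0000 - (-3)·1.0000) / (7) = 1.2857
  γ = (3 - (4)·1.0000 - (4)·1.0000) / (-9) = 0.5556
Iteration 2:
  α = (8 - (3)·1.2857 - (-4)·0.5556) / (9) = 0.7073
  β = (3 - (-3)·1.0000 - (-3)·0.5556) / (7) = 1.0953
  γ = (3 - (4)·1.0000 - (4)·1.2857) / (-9) = 0.6825
Residual b − A·x = (1.0784, -0.4977, 1.9321); ∞-norm = 1.9321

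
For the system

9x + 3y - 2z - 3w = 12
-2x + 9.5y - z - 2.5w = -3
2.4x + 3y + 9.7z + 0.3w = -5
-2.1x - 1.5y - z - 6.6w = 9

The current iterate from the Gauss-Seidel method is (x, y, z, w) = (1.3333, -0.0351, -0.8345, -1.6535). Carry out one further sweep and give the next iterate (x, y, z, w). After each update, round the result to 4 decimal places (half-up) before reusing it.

One sweep:
  x = (12 - (3)·-0.0351 - (-2)·-0.8345 - (-3)·-1.6535) / (9) = 0.6084
  y = (-3 - (-2)·0.6084 - (-1)·-0.8345 - (-2.5)·-1.6535) / (9.5) = -0.7107
  z = (-5 - (2.4)·0.6084 - (3)·-0.7107 - (0.3)·-1.6535) / (9.7) = -0.3951
  w = (9 - (-2.1)·0.6084 - (-1.5)·-0.7107 - (-1)·-0.3951) / (-6.6) = -1.3358

(0.6084, -0.7107, -0.3951, -1.3358)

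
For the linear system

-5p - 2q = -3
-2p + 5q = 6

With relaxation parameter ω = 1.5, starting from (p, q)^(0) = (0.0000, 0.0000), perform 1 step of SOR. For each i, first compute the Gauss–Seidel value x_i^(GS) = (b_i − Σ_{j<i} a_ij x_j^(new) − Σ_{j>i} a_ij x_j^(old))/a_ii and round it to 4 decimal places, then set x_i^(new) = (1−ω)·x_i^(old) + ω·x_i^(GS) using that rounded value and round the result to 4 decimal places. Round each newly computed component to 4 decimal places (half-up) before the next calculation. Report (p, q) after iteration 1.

Iteration 1:
  p: GS value = (-3 - (-2)·0.0000) / (-5) = 0.6000;  p ← (1−ω)·0.0000 + ω·0.6000 = 0.9000
  q: GS value = (6 - (-2)·0.9000) / (5) = 1.5600;  q ← (1−ω)·0.0000 + ω·1.5600 = 2.3400

(0.9000, 2.3400)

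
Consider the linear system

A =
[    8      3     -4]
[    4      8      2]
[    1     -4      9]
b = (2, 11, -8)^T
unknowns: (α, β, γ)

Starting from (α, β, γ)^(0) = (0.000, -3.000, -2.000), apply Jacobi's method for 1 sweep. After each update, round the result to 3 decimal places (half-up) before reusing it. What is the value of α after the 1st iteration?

0.375

Iteration 1:
  α = (2 - (3)·-3.000 - (-4)·-2.000) / (8) = 0.375
  β = (11 - (4)·0.000 - (2)·-2.000) / (8) = 1.875
  γ = (-8 - (1)·0.000 - (-4)·-3.000) / (9) = -2.222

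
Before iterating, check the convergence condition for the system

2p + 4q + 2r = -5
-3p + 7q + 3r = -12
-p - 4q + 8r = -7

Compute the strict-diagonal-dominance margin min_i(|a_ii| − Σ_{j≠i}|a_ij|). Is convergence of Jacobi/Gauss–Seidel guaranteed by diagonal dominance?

row 1: |2| − (4+2) = -4
row 2: |7| − (3+3) = 1
row 3: |8| − (1+4) = 3
minimum over rows = -4 → not strictly diagonally dominant

-4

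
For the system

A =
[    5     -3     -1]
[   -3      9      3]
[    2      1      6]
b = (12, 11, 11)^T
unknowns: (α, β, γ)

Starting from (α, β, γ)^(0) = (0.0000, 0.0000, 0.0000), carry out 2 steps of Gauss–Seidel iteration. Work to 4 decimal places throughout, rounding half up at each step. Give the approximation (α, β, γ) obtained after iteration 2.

(3.7526, 2.2410, 0.2090)

Iteration 1:
  α = (12 - (-3)·0.0000 - (-1)·0.0000) / (5) = 2.4000
  β = (11 - (-3)·2.4000 - (3)·0.0000) / (9) = 2.0222
  γ = (11 - (2)·2.4000 - (1)·2.0222) / (6) = 0.6963
Iteration 2:
  α = (12 - (-3)·2.0222 - (-1)·0.6963) / (5) = 3.7526
  β = (11 - (-3)·3.7526 - (3)·0.6963) / (9) = 2.2410
  γ = (11 - (2)·3.7526 - (1)·2.2410) / (6) = 0.2090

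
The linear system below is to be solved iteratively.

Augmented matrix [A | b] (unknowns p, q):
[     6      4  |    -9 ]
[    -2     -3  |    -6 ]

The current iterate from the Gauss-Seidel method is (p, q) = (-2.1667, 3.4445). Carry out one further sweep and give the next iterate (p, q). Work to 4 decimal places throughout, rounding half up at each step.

One sweep:
  p = (-9 - (4)·3.4445) / (6) = -3.7963
  q = (-6 - (-2)·-3.7963) / (-3) = 4.5309

(-3.7963, 4.5309)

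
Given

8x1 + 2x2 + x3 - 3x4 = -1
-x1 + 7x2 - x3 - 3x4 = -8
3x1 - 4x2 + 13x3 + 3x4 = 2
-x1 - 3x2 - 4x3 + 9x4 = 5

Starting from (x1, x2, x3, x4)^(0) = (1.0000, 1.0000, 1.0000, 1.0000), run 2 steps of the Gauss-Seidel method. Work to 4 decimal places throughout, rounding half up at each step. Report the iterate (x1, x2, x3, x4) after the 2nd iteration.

(0.1422, -1.0510, -0.2585, 0.1061)

Iteration 1:
  x1 = (-1 - (2)·1.0000 - (1)·1.0000 - (-3)·1.0000) / (8) = -0.1250
  x2 = (-8 - (-1)·-0.1250 - (-1)·1.0000 - (-3)·1.0000) / (7) = -0.5893
  x3 = (2 - (3)·-0.1250 - (-4)·-0.5893 - (3)·1.0000) / (13) = -0.2294
  x4 = (5 - (-1)·-0.1250 - (-3)·-0.5893 - (-4)·-0.2294) / (9) = 0.2433
Iteration 2:
  x1 = (-1 - (2)·-0.5893 - (1)·-0.2294 - (-3)·0.2433) / (8) = 0.1422
  x2 = (-8 - (-1)·0.1422 - (-1)·-0.2294 - (-3)·0.2433) / (7) = -1.0510
  x3 = (2 - (3)·0.1422 - (-4)·-1.0510 - (3)·0.2433) / (13) = -0.2585
  x4 = (5 - (-1)·0.1422 - (-3)·-1.0510 - (-4)·-0.2585) / (9) = 0.1061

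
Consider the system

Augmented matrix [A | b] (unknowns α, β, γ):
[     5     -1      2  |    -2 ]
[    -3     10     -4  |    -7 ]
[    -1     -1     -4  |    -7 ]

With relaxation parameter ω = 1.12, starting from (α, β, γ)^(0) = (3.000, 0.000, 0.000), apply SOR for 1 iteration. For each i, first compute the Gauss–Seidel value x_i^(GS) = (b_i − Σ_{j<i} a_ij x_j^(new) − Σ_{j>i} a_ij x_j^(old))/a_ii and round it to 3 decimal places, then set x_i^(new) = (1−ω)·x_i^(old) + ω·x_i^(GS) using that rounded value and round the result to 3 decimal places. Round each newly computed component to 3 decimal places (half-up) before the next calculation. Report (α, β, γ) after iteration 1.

Iteration 1:
  α: GS value = (-2 - (-1)·0.000 - (2)·0.000) / (5) = -0.400;  α ← (1−ω)·3.000 + ω·-0.400 = -0.808
  β: GS value = (-7 - (-3)·-0.808 - (-4)·0.000) / (10) = -0.942;  β ← (1−ω)·0.000 + ω·-0.942 = -1.055
  γ: GS value = (-7 - (-1)·-0.808 - (-1)·-1.055) / (-4) = 2.216;  γ ← (1−ω)·0.000 + ω·2.216 = 2.482

(-0.808, -1.055, 2.482)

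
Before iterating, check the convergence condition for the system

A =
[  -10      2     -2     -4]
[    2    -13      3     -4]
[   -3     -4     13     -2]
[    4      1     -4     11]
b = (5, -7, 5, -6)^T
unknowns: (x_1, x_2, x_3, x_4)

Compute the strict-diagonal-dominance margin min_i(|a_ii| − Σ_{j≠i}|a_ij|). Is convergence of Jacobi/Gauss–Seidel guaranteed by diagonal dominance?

row 1: |-10| − (2+2+4) = 2
row 2: |-13| − (2+3+4) = 4
row 3: |13| − (3+4+2) = 4
row 4: |11| − (4+1+4) = 2
minimum over rows = 2 → strictly diagonally dominant (convergence guaranteed)

2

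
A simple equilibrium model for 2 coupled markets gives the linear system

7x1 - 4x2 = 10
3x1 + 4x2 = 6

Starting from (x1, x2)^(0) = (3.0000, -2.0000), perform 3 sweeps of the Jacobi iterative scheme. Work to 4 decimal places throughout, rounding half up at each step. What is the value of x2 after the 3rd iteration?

Iteration 1:
  x1 = (10 - (-4)·-2.0000) / (7) = 0.2857
  x2 = (6 - (3)·3.0000) / (4) = -0.7500
Iteration 2:
  x1 = (10 - (-4)·-0.7500) / (7) = 1.0000
  x2 = (6 - (3)·0.2857) / (4) = 1.2857
Iteration 3:
  x1 = (10 - (-4)·1.2857) / (7) = 2.1633
  x2 = (6 - (3)·1.0000) / (4) = 0.7500

0.7500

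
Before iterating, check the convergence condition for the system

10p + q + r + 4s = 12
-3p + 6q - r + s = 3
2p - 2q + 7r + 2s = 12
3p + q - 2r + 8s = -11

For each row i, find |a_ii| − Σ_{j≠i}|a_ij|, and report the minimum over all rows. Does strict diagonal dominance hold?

1

row 1: |10| − (1+1+4) = 4
row 2: |6| − (3+1+1) = 1
row 3: |7| − (2+2+2) = 1
row 4: |8| − (3+1+2) = 2
minimum over rows = 1 → strictly diagonally dominant (convergence guaranteed)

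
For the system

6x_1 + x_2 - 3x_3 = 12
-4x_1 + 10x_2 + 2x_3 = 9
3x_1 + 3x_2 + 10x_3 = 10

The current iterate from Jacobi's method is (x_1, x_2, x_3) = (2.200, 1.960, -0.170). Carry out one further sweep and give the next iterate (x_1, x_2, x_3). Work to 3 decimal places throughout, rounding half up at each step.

(1.588, 1.814, -0.248)

One sweep:
  x_1 = (12 - (1)·1.960 - (-3)·-0.170) / (6) = 1.588
  x_2 = (9 - (-4)·2.200 - (2)·-0.170) / (10) = 1.814
  x_3 = (10 - (3)·2.200 - (3)·1.960) / (10) = -0.248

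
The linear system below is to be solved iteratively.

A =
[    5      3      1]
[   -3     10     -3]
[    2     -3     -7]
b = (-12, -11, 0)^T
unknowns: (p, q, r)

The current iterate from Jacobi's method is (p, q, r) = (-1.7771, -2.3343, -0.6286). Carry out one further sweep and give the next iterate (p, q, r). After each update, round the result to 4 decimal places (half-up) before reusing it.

One sweep:
  p = (-12 - (3)·-2.3343 - (1)·-0.6286) / (5) = -0.8737
  q = (-11 - (-3)·-1.7771 - (-3)·-0.6286) / (10) = -1.8217
  r = (0 - (2)·-1.7771 - (-3)·-2.3343) / (-7) = 0.4927

(-0.8737, -1.8217, 0.4927)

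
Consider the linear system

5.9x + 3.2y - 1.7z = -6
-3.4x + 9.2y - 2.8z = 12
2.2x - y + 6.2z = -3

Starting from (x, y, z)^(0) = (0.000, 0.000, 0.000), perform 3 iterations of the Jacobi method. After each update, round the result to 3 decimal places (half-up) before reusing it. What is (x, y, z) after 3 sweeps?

(-1.415, 0.642, 0.304)

Iteration 1:
  x = (-6 - (3.2)·0.000 - (-1.7)·0.000) / (5.9) = -1.017
  y = (12 - (-3.4)·0.000 - (-2.8)·0.000) / (9.2) = 1.304
  z = (-3 - (2.2)·0.000 - (-1)·0.000) / (6.2) = -0.484
Iteration 2:
  x = (-6 - (3.2)·1.304 - (-1.7)·-0.484) / (5.9) = -1.864
  y = (12 - (-3.4)·-1.017 - (-2.8)·-0.484) / (9.2) = 0.781
  z = (-3 - (2.2)·-1.017 - (-1)·1.304) / (6.2) = 0.087
Iteration 3:
  x = (-6 - (3.2)·0.781 - (-1.7)·0.087) / (5.9) = -1.415
  y = (12 - (-3.4)·-1.864 - (-2.8)·0.087) / (9.2) = 0.642
  z = (-3 - (2.2)·-1.864 - (-1)·0.781) / (6.2) = 0.304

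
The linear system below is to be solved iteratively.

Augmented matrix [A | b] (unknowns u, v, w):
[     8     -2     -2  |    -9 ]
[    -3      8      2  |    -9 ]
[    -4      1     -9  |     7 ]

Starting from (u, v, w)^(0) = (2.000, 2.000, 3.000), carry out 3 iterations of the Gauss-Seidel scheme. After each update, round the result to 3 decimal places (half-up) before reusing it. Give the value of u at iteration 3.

Iteration 1:
  u = (-9 - (-2)·2.000 - (-2)·3.000) / (8) = 0.125
  v = (-9 - (-3)·0.125 - (2)·3.000) / (8) = -1.828
  w = (7 - (-4)·0.125 - (1)·-1.828) / (-9) = -1.036
Iteration 2:
  u = (-9 - (-2)·-1.828 - (-2)·-1.036) / (8) = -1.841
  v = (-9 - (-3)·-1.841 - (2)·-1.036) / (8) = -1.556
  w = (7 - (-4)·-1.841 - (1)·-1.556) / (-9) = -0.132
Iteration 3:
  u = (-9 - (-2)·-1.556 - (-2)·-0.132) / (8) = -1.547
  v = (-9 - (-3)·-1.547 - (2)·-0.132) / (8) = -1.672
  w = (7 - (-4)·-1.547 - (1)·-1.672) / (-9) = -0.276

-1.547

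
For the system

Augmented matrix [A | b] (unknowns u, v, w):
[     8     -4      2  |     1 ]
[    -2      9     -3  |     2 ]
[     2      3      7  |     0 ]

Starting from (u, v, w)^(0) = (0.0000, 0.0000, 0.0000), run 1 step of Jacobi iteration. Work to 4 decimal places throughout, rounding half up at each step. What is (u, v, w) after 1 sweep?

(0.1250, 0.2222, 0.0000)

Iteration 1:
  u = (1 - (-4)·0.0000 - (2)·0.0000) / (8) = 0.1250
  v = (2 - (-2)·0.0000 - (-3)·0.0000) / (9) = 0.2222
  w = (0 - (2)·0.0000 - (3)·0.0000) / (7) = 0.0000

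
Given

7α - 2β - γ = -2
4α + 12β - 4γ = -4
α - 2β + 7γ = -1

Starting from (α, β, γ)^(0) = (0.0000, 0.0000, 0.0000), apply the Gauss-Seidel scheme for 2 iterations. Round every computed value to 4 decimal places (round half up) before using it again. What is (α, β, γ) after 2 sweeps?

Iteration 1:
  α = (-2 - (-2)·0.0000 - (-1)·0.0000) / (7) = -0.2857
  β = (-4 - (4)·-0.2857 - (-4)·0.0000) / (12) = -0.2381
  γ = (-1 - (1)·-0.2857 - (-2)·-0.2381) / (7) = -0.1701
Iteration 2:
  α = (-2 - (-2)·-0.2381 - (-1)·-0.1701) / (7) = -0.3780
  β = (-4 - (4)·-0.3780 - (-4)·-0.1701) / (12) = -0.2640
  γ = (-1 - (1)·-0.3780 - (-2)·-0.2640) / (7) = -0.1643

(-0.3780, -0.2640, -0.1643)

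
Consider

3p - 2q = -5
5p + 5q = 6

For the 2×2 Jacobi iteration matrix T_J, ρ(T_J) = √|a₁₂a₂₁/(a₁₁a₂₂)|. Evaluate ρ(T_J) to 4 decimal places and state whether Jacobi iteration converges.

a₁₂a₂₁/(a₁₁a₂₂) = (-2)·(5) / ((3)·(5)) = -0.666667
ρ = √|-0.666667| = √0.666667 = 0.8165
ρ < 1, so Jacobi converges

0.8165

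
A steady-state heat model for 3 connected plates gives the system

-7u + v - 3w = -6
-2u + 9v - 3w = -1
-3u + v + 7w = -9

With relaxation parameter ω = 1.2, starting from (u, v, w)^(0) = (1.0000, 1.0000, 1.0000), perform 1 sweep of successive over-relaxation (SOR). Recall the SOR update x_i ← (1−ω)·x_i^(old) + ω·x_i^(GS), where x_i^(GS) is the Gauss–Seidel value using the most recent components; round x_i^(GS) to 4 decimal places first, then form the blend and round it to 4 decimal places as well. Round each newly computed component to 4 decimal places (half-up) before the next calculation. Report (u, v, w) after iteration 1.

Iteration 1:
  u: GS value = (-6 - (1)·1.0000 - (-3)·1.0000) / (-7) = 0.5714;  u ← (1−ω)·1.0000 + ω·0.5714 = 0.4857
  v: GS value = (-1 - (-2)·0.4857 - (-3)·1.0000) / (9) = 0.3302;  v ← (1−ω)·1.0000 + ω·0.3302 = 0.1962
  w: GS value = (-9 - (-3)·0.4857 - (1)·0.1962) / (7) = -1.1056;  w ← (1−ω)·1.0000 + ω·-1.1056 = -1.5267

(0.4857, 0.1962, -1.5267)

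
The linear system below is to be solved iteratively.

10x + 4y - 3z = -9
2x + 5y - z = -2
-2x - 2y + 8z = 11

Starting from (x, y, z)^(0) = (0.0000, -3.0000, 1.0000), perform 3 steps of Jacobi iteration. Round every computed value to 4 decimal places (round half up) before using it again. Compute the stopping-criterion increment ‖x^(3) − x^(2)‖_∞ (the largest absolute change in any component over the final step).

0.6630

Iteration 1:
  x = (-9 - (4)·-3.0000 - (-3)·1.0000) / (10) = 0.6000
  y = (-2 - (2)·0.0000 - (-1)·1.0000) / (5) = -0.2000
  z = (11 - (-2)·0.0000 - (-2)·-3.0000) / (8) = 0.6250
Iteration 2:
  x = (-9 - (4)·-0.2000 - (-3)·0.6250) / (10) = -0.6325
  y = (-2 - (2)·0.6000 - (-1)·0.6250) / (5) = -0.5150
  z = (11 - (-2)·0.6000 - (-2)·-0.2000) / (8) = 1.4750
Iteration 3:
  x = (-9 - (4)·-0.5150 - (-3)·1.4750) / (10) = -0.2515
  y = (-2 - (2)·-0.6325 - (-1)·1.4750) / (5) = 0.1480
  z = (11 - (-2)·-0.6325 - (-2)·-0.5150) / (8) = 1.0881
Change: (0.3810, 0.6630, -0.3869) → max |·| = 0.6630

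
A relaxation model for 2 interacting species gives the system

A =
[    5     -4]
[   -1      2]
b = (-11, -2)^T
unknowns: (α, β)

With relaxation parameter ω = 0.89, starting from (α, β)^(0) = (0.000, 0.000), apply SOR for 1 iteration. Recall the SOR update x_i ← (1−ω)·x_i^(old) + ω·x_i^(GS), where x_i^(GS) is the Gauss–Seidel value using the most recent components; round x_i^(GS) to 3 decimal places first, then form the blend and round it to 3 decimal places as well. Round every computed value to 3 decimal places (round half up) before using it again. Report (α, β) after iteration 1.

(-1.958, -1.761)

Iteration 1:
  α: GS value = (-11 - (-4)·0.000) / (5) = -2.200;  α ← (1−ω)·0.000 + ω·-2.200 = -1.958
  β: GS value = (-2 - (-1)·-1.958) / (2) = -1.979;  β ← (1−ω)·0.000 + ω·-1.979 = -1.761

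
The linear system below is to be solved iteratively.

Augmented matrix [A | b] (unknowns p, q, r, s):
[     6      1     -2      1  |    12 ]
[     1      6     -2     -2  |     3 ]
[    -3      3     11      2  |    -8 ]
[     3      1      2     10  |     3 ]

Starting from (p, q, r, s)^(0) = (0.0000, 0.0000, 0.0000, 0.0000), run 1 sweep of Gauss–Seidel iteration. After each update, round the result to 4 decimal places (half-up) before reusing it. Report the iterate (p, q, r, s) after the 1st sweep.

(2.0000, 0.1667, -0.2273, -0.2712)

Iteration 1:
  p = (12 - (1)·0.0000 - (-2)·0.0000 - (1)·0.0000) / (6) = 2.0000
  q = (3 - (1)·2.0000 - (-2)·0.0000 - (-2)·0.0000) / (6) = 0.1667
  r = (-8 - (-3)·2.0000 - (3)·0.1667 - (2)·0.0000) / (11) = -0.2273
  s = (3 - (3)·2.0000 - (1)·0.1667 - (2)·-0.2273) / (10) = -0.2712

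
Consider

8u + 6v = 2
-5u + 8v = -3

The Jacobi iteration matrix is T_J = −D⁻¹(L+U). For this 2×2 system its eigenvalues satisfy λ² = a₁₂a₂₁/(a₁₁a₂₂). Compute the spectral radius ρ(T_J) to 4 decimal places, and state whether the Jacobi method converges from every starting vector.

0.6847

a₁₂a₂₁/(a₁₁a₂₂) = (6)·(-5) / ((8)·(8)) = -0.468750
ρ = √|-0.468750| = √0.468750 = 0.6847
ρ < 1, so Jacobi converges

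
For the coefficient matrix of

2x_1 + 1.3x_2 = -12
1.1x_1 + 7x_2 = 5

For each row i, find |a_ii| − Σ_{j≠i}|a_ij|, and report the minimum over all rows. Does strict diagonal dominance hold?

0.7

row 1: |2| − (1.3) = 0.7
row 2: |7| − (1.1) = 5.9
minimum over rows = 0.7 → strictly diagonally dominant (convergence guaranteed)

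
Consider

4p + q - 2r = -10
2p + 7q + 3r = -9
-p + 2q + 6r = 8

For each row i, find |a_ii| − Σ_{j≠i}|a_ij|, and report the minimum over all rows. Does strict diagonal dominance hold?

row 1: |4| − (1+2) = 1
row 2: |7| − (2+3) = 2
row 3: |6| − (1+2) = 3
minimum over rows = 1 → strictly diagonally dominant (convergence guaranteed)

1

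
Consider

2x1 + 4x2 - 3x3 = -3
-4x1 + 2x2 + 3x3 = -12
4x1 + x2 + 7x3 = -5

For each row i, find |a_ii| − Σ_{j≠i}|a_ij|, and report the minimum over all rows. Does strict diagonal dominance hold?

row 1: |2| − (4+3) = -5
row 2: |2| − (4+3) = -5
row 3: |7| − (4+1) = 2
minimum over rows = -5 → not strictly diagonally dominant

-5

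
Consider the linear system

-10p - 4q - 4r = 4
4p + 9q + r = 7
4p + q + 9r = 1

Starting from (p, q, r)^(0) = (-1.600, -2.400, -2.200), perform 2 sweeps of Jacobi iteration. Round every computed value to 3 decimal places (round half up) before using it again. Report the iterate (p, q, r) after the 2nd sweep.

Iteration 1:
  p = (4 - (-4)·-2.400 - (-4)·-2.200) / (-10) = 1.440
  q = (7 - (4)·-1.600 - (1)·-2.200) / (9) = 1.733
  r = (1 - (4)·-1.600 - (1)·-2.400) / (9) = 1.089
Iteration 2:
  p = (4 - (-4)·1.733 - (-4)·1.089) / (-10) = -1.529
  q = (7 - (4)·1.440 - (1)·1.089) / (9) = 0.017
  r = (1 - (4)·1.440 - (1)·1.733) / (9) = -0.721

(-1.529, 0.017, -0.721)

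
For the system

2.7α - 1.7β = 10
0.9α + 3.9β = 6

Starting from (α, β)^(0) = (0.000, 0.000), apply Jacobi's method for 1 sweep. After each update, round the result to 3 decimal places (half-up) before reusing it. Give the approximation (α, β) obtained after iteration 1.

(3.704, 1.538)

Iteration 1:
  α = (10 - (-1.7)·0.000) / (2.7) = 3.704
  β = (6 - (0.9)·0.000) / (3.9) = 1.538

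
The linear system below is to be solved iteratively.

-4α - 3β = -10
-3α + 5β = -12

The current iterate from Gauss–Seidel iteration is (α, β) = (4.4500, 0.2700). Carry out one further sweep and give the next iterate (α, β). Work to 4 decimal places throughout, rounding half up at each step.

(2.2975, -1.0215)

One sweep:
  α = (-10 - (-3)·0.2700) / (-4) = 2.2975
  β = (-12 - (-3)·2.2975) / (5) = -1.0215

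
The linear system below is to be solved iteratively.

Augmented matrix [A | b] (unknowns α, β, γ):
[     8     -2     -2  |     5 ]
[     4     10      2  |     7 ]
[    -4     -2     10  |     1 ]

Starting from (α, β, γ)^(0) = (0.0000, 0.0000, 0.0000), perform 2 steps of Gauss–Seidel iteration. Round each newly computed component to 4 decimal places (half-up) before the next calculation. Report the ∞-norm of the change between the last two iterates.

Iteration 1:
  α = (5 - (-2)·0.0000 - (-2)·0.0000) / (8) = 0.6250
  β = (7 - (4)·0.6250 - (2)·0.0000) / (10) = 0.4500
  γ = (1 - (-4)·0.6250 - (-2)·0.4500) / (10) = 0.4400
Iteration 2:
  α = (5 - (-2)·0.4500 - (-2)·0.4400) / (8) = 0.8475
  β = (7 - (4)·0.8475 - (2)·0.4400) / (10) = 0.2730
  γ = (1 - (-4)·0.8475 - (-2)·0.2730) / (10) = 0.4936
Change: (0.2225, -0.1770, 0.0536) → max |·| = 0.2225

0.2225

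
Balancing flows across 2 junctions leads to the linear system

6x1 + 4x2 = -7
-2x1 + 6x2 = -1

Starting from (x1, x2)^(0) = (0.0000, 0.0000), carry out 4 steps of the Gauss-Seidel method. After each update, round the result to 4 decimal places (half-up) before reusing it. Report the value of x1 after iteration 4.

Iteration 1:
  x1 = (-7 - (4)·0.0000) / (6) = -1.1667
  x2 = (-1 - (-2)·-1.1667) / (6) = -0.5556
Iteration 2:
  x1 = (-7 - (4)·-0.5556) / (6) = -0.7963
  x2 = (-1 - (-2)·-0.7963) / (6) = -0.4321
Iteration 3:
  x1 = (-7 - (4)·-0.4321) / (6) = -0.8786
  x2 = (-1 - (-2)·-0.8786) / (6) = -0.4595
Iteration 4:
  x1 = (-7 - (4)·-0.4595) / (6) = -0.8603
  x2 = (-1 - (-2)·-0.8603) / (6) = -0.4534

-0.8603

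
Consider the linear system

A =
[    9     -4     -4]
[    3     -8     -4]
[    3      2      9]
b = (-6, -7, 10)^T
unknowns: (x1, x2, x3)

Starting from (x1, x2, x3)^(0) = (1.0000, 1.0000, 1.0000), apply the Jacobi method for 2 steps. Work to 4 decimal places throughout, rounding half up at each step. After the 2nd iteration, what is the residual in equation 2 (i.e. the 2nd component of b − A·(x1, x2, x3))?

Iteration 1:
  x1 = (-6 - (-4)·1.0000 - (-4)·1.0000) / (9) = 0.2222
  x2 = (-7 - (3)·1.0000 - (-4)·1.0000) / (-8) = 0.7500
  x3 = (10 - (3)·1.0000 - (2)·1.0000) / (9) = 0.5556
Iteration 2:
  x1 = (-6 - (-4)·0.7500 - (-4)·0.5556) / (9) = -0.0864
  x2 = (-7 - (3)·0.2222 - (-4)·0.5556) / (-8) = 0.6805
  x3 = (10 - (3)·0.2222 - (2)·0.7500) / (9) = 0.8704
Residual b − A·x = (0.9812, 2.1848, 1.0646)

2.1848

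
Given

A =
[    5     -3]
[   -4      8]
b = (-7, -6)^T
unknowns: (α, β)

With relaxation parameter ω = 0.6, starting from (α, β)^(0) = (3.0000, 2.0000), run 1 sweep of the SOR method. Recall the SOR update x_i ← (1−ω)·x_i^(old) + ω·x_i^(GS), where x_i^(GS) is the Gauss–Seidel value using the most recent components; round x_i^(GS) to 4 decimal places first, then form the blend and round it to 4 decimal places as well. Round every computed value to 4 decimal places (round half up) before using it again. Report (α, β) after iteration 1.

Iteration 1:
  α: GS value = (-7 - (-3)·2.0000) / (5) = -0.2000;  α ← (1−ω)·3.0000 + ω·-0.2000 = 1.0800
  β: GS value = (-6 - (-4)·1.0800) / (8) = -0.2100;  β ← (1−ω)·2.0000 + ω·-0.2100 = 0.6740

(1.0800, 0.6740)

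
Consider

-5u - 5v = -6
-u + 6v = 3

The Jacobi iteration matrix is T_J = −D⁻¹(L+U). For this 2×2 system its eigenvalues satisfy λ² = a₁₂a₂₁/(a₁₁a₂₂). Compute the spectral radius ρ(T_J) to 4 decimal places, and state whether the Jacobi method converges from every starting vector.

a₁₂a₂₁/(a₁₁a₂₂) = (-5)·(-1) / ((-5)·(6)) = -0.166667
ρ = √|-0.166667| = √0.166667 = 0.4082
ρ < 1, so Jacobi converges

0.4082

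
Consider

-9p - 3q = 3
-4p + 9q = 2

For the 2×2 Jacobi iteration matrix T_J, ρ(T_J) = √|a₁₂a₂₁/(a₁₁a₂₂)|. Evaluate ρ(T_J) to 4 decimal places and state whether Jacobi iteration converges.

a₁₂a₂₁/(a₁₁a₂₂) = (-3)·(-4) / ((-9)·(9)) = -0.148148
ρ = √|-0.148148| = √0.148148 = 0.3849
ρ < 1, so Jacobi converges

0.3849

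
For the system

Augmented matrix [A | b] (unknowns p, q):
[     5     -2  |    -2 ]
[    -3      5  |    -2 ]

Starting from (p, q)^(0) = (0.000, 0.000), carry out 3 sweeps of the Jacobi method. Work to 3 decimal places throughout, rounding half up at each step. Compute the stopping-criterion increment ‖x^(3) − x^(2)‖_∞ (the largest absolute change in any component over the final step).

Iteration 1:
  p = (-2 - (-2)·0.000) / (5) = -0.400
  q = (-2 - (-3)·0.000) / (5) = -0.400
Iteration 2:
  p = (-2 - (-2)·-0.400) / (5) = -0.560
  q = (-2 - (-3)·-0.400) / (5) = -0.640
Iteration 3:
  p = (-2 - (-2)·-0.640) / (5) = -0.656
  q = (-2 - (-3)·-0.560) / (5) = -0.736
Change: (-0.096, -0.096) → max |·| = 0.096

0.096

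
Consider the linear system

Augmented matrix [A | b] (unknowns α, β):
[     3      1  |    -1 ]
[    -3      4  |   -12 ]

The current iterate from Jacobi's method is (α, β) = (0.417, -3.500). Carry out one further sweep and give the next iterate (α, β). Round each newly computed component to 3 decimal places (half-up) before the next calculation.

One sweep:
  α = (-1 - (1)·-3.500) / (3) = 0.833
  β = (-12 - (-3)·0.417) / (4) = -2.687

(0.833, -2.687)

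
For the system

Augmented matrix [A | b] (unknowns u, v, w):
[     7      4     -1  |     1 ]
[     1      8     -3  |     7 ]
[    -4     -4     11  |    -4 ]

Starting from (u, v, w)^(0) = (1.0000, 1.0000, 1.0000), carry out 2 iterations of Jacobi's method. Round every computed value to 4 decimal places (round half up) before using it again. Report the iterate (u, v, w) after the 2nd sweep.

Iteration 1:
  u = (1 - (4)·1.0000 - (-1)·1.0000) / (7) = -0.2857
  v = (7 - (1)·1.0000 - (-3)·1.0000) / (8) = 1.1250
  w = (-4 - (-4)·1.0000 - (-4)·1.0000) / (11) = 0.3636
Iteration 2:
  u = (1 - (4)·1.1250 - (-1)·0.3636) / (7) = -0.4481
  v = (7 - (1)·-0.2857 - (-3)·0.3636) / (8) = 1.0471
  w = (-4 - (-4)·-0.2857 - (-4)·1.1250) / (11) = -0.0584

(-0.4481, 1.0471, -0.0584)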